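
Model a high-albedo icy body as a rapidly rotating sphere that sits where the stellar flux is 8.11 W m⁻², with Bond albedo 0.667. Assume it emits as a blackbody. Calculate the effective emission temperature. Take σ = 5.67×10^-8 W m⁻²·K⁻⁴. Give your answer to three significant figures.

Averaging over the sphere, the absorbed flux is S(1−α)/4 = 0.6752 W m⁻².
Balancing against σT⁴: T = (0.6752/5.67×10⁻⁸)^(1/4) = 58.74 K.

58.7 K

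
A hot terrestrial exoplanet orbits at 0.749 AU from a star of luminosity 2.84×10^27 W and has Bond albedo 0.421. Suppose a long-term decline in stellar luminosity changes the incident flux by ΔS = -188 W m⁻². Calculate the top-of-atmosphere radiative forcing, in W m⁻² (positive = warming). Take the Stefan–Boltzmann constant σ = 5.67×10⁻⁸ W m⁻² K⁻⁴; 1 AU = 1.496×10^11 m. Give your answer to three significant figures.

-27.2 W m⁻²

Orbital distance: d = 0.749 AU = 1.121×10^11 m.
Flux at the orbit: S = L/(4πd²) = 2.84×10^27/(4π·(1.12×10^11)²) = 18000 W m⁻².
ΔF = Δ[S(1−α)]/4 = (1−0.421)·-188/4 = -27.21 W m⁻².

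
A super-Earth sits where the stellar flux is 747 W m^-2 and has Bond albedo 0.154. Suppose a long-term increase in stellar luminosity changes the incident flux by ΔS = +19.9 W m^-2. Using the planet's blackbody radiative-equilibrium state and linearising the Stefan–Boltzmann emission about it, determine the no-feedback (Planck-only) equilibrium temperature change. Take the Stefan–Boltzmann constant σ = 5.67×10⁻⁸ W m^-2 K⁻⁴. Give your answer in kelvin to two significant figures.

1.5 kelvin

The baseline emission temperature is T_e = 229.8 K.
TOA radiative forcing: ΔF = (1−α)ΔS/4 = 0.846·(+19.9)/4 = 4.209 W m^-2.
Linearising σT⁴ gives d(σT⁴)/dT = 4σT_e³ = 2.751 W m^-2 per K.
Hence the no-feedback warming is ΔF/(4σT_e³) = 1.53 K.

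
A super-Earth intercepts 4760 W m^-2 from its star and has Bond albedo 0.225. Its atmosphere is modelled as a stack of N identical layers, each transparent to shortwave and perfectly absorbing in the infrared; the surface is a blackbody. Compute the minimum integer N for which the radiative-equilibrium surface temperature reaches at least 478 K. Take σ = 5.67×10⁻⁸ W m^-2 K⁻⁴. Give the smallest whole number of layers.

The effective emission temperature is T_e = [S(1−α)/(4σ)]^¼ = 357.1 K.
T_s = (N+1)^(1/4)·T_e ≥ 478 K requires N+1 ≥ (T_s/T_e)⁴ = (478/357.1)⁴ = 3.210.
So N ≥ 2.210; the smallest integer is N = 3.

3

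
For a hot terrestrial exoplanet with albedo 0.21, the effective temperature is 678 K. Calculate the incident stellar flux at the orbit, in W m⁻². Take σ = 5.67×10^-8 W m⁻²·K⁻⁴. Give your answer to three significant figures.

From S(1−α)/4 = σT⁴: S = 4σT⁴/(1−α).
The emitted flux is σT⁴ = 11980 W m⁻².
So S = 4×11980/(1−0.21) = 60660 W m⁻².

60700 W m⁻²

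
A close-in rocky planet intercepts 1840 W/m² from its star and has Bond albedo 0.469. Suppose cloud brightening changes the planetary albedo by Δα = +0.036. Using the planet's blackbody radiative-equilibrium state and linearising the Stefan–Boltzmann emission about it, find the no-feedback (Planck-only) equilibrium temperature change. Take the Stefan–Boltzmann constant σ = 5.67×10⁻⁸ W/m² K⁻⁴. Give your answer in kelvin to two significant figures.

The baseline emission temperature is T_e = 256.2 K.
ΔF = −(S/4)Δα = −(1840/4)×(+0.036) = -16.56 W/m².
Planck response: λ_P = 4σT_e³ = 4·5.67×10⁻⁸·(256.2)³ = 3.814 W/m²/K.
So ΔT₀ = -16.56/3.814 = -4.34 K.

-4.3 K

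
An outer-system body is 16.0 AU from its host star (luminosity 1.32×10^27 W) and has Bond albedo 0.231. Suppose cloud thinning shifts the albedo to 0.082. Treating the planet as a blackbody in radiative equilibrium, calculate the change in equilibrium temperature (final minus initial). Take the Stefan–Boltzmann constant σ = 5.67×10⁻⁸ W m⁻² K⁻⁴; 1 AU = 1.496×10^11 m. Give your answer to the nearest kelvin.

Orbital distance: d = 16.0 AU = 2.394×10^12 m.
S = L/(4πd²) = 18.33 W m⁻².
Before: T₁ = [18.33·0.769/(4σ)]^(1/4) = 88.79 K.
With α = 0.082, T₂ = 92.81 K.
Change: 92.81 − 88.79 = 4.020 K.

4 K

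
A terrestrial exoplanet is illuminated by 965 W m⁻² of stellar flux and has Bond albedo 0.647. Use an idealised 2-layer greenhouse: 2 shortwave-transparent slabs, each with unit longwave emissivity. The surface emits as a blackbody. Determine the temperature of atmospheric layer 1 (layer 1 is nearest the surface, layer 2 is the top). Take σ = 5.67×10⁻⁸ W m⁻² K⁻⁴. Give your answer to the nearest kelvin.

234 K

OLR = S(1−α)/4 = 85.16 W m⁻²; the top layer radiates at T_e = 196.9 K.
The net upward flux σT_e⁴ is constant between every pair of levels, so T_k⁴ = (N+1−k)T_e⁴.
With k = 1: T_1 = (2+1−1)^¼·196.9 K = 234.1 K.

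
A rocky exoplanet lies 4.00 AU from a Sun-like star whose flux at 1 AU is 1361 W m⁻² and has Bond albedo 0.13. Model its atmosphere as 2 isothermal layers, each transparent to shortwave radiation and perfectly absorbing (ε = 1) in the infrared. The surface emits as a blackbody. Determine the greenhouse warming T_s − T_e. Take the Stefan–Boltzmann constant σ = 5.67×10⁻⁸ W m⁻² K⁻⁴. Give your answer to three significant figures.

42.5 K

Flux at the orbit: S = 1361/(4.00)² = 85.06 W m⁻².
OLR = S(1−α)/4 = 18.50 W m⁻²; the top layer radiates at T_e = 134.4 K.
Surface: T_s = (3)^¼·T_e = 176.9 K.
So the greenhouse effect raises the surface by 176.9 − 134.4 = 42.48 K.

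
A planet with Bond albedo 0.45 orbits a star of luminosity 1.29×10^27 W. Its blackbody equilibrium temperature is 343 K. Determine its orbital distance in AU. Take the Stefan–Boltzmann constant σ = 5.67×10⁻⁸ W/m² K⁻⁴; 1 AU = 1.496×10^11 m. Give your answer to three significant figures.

The flux needed for this T is 4σT⁴/(1−0.45) = 5708 W/m².
Then d = [L/(4πS)]^(1/2) = 1.341×10^11 m, i.e. 0.8965 AU.

0.896 AU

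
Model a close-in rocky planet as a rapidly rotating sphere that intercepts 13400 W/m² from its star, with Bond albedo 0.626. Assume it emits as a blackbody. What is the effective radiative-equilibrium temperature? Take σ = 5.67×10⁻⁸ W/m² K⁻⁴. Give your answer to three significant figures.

The planet absorbs (1−α)S over its disc πR² and re-emits over 4πR², so the mean absorbed flux is (1−0.626)·13400/4 = 1253 W/m².
Balancing against σT⁴: T = (1253/5.67×10⁻⁸)^(1/4) = 385.6 K.

386 K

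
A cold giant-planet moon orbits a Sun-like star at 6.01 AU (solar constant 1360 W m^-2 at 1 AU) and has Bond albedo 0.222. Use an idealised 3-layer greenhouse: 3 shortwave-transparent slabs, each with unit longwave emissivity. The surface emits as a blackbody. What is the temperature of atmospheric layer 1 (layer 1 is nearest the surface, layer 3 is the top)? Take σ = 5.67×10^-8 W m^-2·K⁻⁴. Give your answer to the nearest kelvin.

By the inverse-square law, S = 1360/6.01² = 37.65 W m^-2.
Top-of-atmosphere balance: σT_e⁴ = S(1−α)/4 = 7.323 W m^-2 → T_e = 106.6 K.
The net upward flux σT_e⁴ is constant between every pair of levels, so T_k⁴ = (N+1−k)T_e⁴.
With k = 1: T_1 = (3+1−1)^¼·106.6 K = 140.3 K.

140 K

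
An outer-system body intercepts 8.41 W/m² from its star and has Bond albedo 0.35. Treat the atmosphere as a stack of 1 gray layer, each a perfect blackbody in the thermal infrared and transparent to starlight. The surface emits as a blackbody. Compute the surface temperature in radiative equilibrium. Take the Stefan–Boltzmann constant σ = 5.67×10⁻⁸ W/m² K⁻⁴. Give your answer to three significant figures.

83.3 kelvin

Top-of-atmosphere balance: σT_e⁴ = S(1−α)/4 = 1.367 W/m² → T_e = 70.07 K.
With N = 1 opaque layers, T_s = (N+1)^(1/4)·T_e = 2^(1/4)·70.07 = 83.32 K.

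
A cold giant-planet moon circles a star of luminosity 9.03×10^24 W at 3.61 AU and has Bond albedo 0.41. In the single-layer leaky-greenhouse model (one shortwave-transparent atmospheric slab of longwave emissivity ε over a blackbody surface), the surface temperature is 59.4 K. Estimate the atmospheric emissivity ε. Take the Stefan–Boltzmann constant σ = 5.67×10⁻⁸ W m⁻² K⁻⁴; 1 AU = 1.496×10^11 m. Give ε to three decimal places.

Orbital distance: d = 3.61 AU = 5.401×10^11 m.
Spreading L over a sphere of radius d: S = 9.03×10^24/(4π·5.40×10^11²) = 2.464 W m⁻².
Effective temperature: T_e = [S(1−α)/(4σ)]^(1/4) = 50.32 K.
T_s⁴ = T_e⁴·2/(2−ε) → ε = 2 − 2(T_e/T_s)⁴ = 2 − 2·(50.32/59.4)⁴ = 0.9703.

0.970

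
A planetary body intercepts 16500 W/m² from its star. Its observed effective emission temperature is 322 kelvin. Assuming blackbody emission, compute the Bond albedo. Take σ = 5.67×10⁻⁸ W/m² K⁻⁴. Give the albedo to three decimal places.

0.852

Rearranging the radiative balance, α = 1 − 4σT⁴/S.
σT⁴ = 609.5 W/m², so 4σT⁴ = 2438 W/m².
Hence α = 1 − 2438/16500 = 0.8522.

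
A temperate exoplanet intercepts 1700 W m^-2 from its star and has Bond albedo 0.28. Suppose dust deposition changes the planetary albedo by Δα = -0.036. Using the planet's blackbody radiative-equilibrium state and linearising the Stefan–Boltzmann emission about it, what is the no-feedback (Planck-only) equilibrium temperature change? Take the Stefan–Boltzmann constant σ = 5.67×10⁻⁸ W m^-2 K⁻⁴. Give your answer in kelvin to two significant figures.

3.4 kelvin

The baseline emission temperature is T_e = 271.0 K.
TOA radiative forcing: ΔF = −S·Δα/4 = −1700·(-0.036)/4 = 15.30 W m^-2.
Linearising σT⁴ gives d(σT⁴)/dT = 4σT_e³ = 4.516 W m^-2 per K.
ΔT₀ = ΔF/λ_P = 15.30/4.516 = 3.39 K.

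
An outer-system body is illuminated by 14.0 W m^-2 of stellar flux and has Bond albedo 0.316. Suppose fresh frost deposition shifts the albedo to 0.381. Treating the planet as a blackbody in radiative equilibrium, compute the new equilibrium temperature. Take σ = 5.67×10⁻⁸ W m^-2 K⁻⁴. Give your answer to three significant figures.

78.6 K

With the new albedo, S(1−α₂)/4 = 2.167 W m^-2, so T₂ = 78.62 K.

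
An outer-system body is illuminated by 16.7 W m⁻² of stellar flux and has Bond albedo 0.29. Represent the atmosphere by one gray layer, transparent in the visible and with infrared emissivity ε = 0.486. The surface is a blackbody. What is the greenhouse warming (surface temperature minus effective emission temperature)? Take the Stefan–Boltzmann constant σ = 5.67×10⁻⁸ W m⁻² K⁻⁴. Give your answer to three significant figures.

Effective emission temperature (TOA balance): σT_e⁴ = S(1−α)/4 = 2.964 W m⁻² → T_e = 85.03 K.
For a single slab of emissivity ε, T_s⁴ = 2T_e⁴/(2−ε); thus T_s = 85.03·(1.321)^(1/4) = 91.16 K.
T_s − T_e = 91.16 − 85.03 = 6.129 K.

6.13 K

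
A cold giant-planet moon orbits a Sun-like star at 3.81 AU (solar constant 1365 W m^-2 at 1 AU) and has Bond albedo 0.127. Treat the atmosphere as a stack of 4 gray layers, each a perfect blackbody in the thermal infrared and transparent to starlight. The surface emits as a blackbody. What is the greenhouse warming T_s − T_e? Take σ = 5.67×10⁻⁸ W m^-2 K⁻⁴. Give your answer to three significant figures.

Irradiance scales as 1/d², so S = 1365 W m^-2 × (1/3.81)² = 94.03 W m^-2.
Top-of-atmosphere balance: σT_e⁴ = S(1−α)/4 = 20.52 W m^-2 → T_e = 137.9 K.
T_s = (N+1)^(1/4)·T_e = 206.3 K.
So the greenhouse effect raises the surface by 206.3 − 137.9 = 68.32 K.

68.3 kelvin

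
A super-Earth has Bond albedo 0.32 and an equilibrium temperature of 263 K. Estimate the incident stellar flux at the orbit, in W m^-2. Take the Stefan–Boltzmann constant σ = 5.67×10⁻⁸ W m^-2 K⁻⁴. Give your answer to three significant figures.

1600 W m^-2

Invert the energy balance for S: S = 4σT⁴/(1−α).
σT⁴ = 5.67×10⁻⁸·(263)⁴ = 271.3 W m^-2.
So S = 4×271.3/(1−0.32) = 1596 W m^-2.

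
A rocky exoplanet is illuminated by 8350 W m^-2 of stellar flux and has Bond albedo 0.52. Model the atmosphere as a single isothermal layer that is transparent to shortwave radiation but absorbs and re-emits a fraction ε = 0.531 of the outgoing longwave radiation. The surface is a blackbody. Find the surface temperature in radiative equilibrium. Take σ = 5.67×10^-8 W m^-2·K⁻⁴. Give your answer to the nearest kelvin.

Effective emission temperature (TOA balance): σT_e⁴ = S(1−α)/4 = 1002 W m^-2 → T_e = 364.6 K.
Surface balance with a leaky layer gives σT_s⁴ = σT_e⁴·2/(2−ε), so T_s = T_e·[2/(2−0.531)]^(1/4) = 393.8 K.

394 K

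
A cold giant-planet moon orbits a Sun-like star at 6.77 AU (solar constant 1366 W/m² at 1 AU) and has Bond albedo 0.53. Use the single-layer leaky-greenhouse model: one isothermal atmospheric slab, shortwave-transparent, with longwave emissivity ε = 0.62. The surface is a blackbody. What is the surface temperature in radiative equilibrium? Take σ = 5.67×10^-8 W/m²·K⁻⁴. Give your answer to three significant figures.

Irradiance scales as 1/d², so S = 1366 W/m² × (1/6.77)² = 29.80 W/m².
The planet radiates to space at T_e = [S(1−α)/(4σ)]^(1/4) = 88.65 K.
For a single slab of emissivity ε, T_s⁴ = 2T_e⁴/(2−ε); thus T_s = 88.65·(1.449)^(1/4) = 97.27 K.

97.3 kelvin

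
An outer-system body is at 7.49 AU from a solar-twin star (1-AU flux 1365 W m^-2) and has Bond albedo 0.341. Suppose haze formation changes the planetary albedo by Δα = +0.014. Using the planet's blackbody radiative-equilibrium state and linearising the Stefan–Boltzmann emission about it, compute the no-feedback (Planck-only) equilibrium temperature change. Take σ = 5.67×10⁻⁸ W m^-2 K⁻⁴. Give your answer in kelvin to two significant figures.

By the inverse-square law, S = 1365/7.49² = 24.33 W m^-2.
Reference equilibrium: T_e = [S(1−α)/(4σ)]^(1/4) = 91.70 K.
TOA radiative forcing: ΔF = −S·Δα/4 = −24.33·(+0.014)/4 = -0.08516 W m^-2.
Linearising σT⁴ gives d(σT⁴)/dT = 4σT_e³ = 0.1749 W m^-2 per K.
Hence the no-feedback warming is ΔF/(4σT_e³) = -0.487 K.

-0.49 K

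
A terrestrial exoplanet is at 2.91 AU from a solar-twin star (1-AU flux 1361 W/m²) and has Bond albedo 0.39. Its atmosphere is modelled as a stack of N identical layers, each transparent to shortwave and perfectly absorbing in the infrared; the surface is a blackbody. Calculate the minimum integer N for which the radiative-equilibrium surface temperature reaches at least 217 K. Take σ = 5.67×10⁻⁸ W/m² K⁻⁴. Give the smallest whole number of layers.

5

By the inverse-square law, S = 1361/2.91² = 160.7 W/m².
OLR = S(1−α)/4 = 24.51 W/m²; the top layer radiates at T_e = 144.2 K.
Need (N+1)T_e⁴ ≥ T_s⁴, i.e. N+1 ≥ (217/144.2)⁴ = 5.130.
The minimum whole number is N = 5.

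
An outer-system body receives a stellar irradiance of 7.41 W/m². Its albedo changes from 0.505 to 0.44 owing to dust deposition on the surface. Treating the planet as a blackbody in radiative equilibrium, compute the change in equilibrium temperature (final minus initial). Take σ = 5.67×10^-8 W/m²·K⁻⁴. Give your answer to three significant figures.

With α = 0.505, T₁ = 63.42 K.
With α = 0.44, T₂ = 65.40 K.
Change: 65.40 − 63.42 = 1.987 K.

1.99 kelvin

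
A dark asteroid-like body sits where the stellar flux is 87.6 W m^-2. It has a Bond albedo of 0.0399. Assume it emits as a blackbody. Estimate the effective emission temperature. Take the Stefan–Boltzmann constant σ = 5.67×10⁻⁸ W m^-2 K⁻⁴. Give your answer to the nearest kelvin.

139 K

Absorbed flux (global mean): S(1−α)/4 = 87.60·0.96/4 = 21.03 W m^-2.
In equilibrium σT⁴ equals this, so T = 138.8 K.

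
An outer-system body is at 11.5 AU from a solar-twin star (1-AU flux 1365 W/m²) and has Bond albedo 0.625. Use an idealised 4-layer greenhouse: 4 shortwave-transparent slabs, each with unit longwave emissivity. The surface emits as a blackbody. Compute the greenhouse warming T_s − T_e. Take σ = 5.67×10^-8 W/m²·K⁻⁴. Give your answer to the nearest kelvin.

32 K

By the inverse-square law, S = 1365/11.5² = 10.32 W/m².
Top-of-atmosphere balance: σT_e⁴ = S(1−α)/4 = 0.9676 W/m² → T_e = 64.27 K.
T_s = (N+1)^(1/4)·T_e = 96.11 K.
Warming: T_s − T_e = 31.84 K.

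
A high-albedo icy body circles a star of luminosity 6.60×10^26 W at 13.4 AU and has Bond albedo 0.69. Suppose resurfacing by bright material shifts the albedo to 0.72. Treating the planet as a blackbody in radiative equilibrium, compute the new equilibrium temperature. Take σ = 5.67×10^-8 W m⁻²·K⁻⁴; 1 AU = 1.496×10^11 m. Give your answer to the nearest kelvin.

Orbital distance: d = 13.4 AU = 2.005×10^12 m.
Flux at the orbit: S = L/(4πd²) = 6.60×10^26/(4π·(2.00×10^12)²) = 13.07 W m⁻².
With the new albedo, S(1−α₂)/4 = 0.9149 W m⁻², so T₂ = 63.38 K.

63 kelvin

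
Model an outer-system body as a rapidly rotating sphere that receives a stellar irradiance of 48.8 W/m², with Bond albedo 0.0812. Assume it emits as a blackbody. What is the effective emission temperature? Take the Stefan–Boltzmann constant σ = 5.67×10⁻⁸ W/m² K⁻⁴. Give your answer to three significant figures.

Averaging over the sphere, the absorbed flux is S(1−α)/4 = 11.21 W/m².
In equilibrium σT⁴ equals this, so T = 118.6 K.

119 kelvin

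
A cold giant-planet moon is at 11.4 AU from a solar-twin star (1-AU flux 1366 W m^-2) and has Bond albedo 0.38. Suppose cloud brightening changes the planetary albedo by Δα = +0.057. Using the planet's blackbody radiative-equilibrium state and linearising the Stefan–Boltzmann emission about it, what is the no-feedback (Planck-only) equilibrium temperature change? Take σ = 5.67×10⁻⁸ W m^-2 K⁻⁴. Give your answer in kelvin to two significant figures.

-1.7 kelvin

By the inverse-square law, S = 1366/11.4² = 10.51 W m^-2.
Reference equilibrium: T_e = [S(1−α)/(4σ)]^(1/4) = 73.21 K.
TOA radiative forcing: ΔF = −S·Δα/4 = −10.51·(+0.057)/4 = -0.1498 W m^-2.
Planck response: λ_P = 4σT_e³ = 4·5.67×10⁻⁸·(73.21)³ = 0.08901 W m^-2/K.
ΔT₀ = ΔF/λ_P = -0.1498/0.08901 = -1.68 K.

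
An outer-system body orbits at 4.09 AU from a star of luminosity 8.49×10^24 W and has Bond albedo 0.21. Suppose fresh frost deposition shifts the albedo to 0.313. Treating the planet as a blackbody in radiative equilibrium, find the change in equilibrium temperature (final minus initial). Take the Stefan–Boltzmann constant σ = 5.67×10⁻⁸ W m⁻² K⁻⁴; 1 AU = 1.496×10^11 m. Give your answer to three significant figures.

d = 4.09 × 1.496×10^11 m = 6.119×10^11 m.
Flux at the orbit: S = L/(4πd²) = 8.49×10^24/(4π·(6.12×10^11)²) = 1.805 W m⁻².
Before: T₁ = [1.805·0.79/(4σ)]^(1/4) = 50.07 K.
Final:   T₂ = [S(1−0.313)/(4σ)]^(1/4) = 48.35 K.
ΔT = T₂ − T₁ = -1.719 K.

-1.72 K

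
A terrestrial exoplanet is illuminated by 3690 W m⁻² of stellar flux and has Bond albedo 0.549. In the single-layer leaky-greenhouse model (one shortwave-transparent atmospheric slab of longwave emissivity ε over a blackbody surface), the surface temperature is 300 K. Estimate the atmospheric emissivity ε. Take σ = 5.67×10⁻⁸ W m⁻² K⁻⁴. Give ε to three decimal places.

0.188

TOA balance gives T_e = 292.7 K.
Inverting T_s⁴ = 2T_e⁴/(2−ε): (T_e/T_s)⁴ = 0.9059, so ε = 2(1 − 0.9059) = 0.1882.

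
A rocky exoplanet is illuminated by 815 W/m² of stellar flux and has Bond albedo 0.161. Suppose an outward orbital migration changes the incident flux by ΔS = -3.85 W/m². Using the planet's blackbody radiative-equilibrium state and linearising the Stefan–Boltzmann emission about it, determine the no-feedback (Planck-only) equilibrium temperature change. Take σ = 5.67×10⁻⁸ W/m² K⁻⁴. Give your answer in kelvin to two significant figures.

The baseline emission temperature is T_e = 234.3 K.
ΔF = Δ[S(1−α)]/4 = (1−0.161)·-3.85/4 = -0.8075 W/m².
Planck response: λ_P = 4σT_e³ = 4·5.67×10⁻⁸·(234.3)³ = 2.918 W/m²/K.
Hence the no-feedback warming is ΔF/(4σT_e³) = -0.277 K.

-0.28 kelvin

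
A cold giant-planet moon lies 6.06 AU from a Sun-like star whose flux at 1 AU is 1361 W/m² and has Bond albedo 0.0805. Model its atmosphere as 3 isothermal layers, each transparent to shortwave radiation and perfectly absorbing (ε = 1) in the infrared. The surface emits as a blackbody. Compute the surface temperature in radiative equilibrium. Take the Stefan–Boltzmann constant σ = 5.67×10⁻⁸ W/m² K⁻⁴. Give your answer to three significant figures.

157 K

Irradiance scales as 1/d², so S = 1361 W/m² × (1/6.06)² = 37.06 W/m².
Top-of-atmosphere balance: σT_e⁴ = S(1−α)/4 = 8.519 W/m² → T_e = 110.7 K.
With N = 3 opaque layers, T_s = (N+1)^(1/4)·T_e = 4^(1/4)·110.7 = 156.6 K.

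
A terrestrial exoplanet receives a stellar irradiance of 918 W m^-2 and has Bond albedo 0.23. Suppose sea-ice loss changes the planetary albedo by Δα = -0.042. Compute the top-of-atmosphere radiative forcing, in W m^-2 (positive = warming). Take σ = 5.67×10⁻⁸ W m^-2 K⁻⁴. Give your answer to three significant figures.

TOA radiative forcing: ΔF = −S·Δα/4 = −918.0·(-0.042)/4 = 9.639 W m^-2.

9.64 W m^-2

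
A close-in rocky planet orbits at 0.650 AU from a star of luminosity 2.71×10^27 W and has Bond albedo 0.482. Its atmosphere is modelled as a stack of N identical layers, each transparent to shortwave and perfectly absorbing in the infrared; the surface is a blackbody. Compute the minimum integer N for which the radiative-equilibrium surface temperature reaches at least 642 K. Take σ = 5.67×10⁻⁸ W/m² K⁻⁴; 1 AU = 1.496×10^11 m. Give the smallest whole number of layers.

3

d = 0.650 × 1.496×10^11 m = 9.724×10^10 m.
Flux at the orbit: S = L/(4πd²) = 2.71×10^27/(4π·(9.72×10^10)²) = 22810 W/m².
Top-of-atmosphere balance: σT_e⁴ = S(1−α)/4 = 2954 W/m² → T_e = 477.7 K.
Since T_s⁴ = (N+1)T_e⁴, we need N ≥ (T_s/T_e)⁴ − 1 = 2.261.
The minimum whole number is N = 3.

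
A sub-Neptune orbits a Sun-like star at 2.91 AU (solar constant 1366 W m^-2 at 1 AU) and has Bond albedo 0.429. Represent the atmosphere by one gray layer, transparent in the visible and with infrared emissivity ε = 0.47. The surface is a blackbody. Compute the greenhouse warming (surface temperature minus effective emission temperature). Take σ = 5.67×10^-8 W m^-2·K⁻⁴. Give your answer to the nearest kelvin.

10 K

Irradiance scales as 1/d², so S = 1366 W m^-2 × (1/2.91)² = 161.3 W m^-2.
Effective emission temperature (TOA balance): σT_e⁴ = S(1−α)/4 = 23.03 W m^-2 → T_e = 142.0 K.
For a single slab of emissivity ε, T_s⁴ = 2T_e⁴/(2−ε); thus T_s = 142.0·(1.307)^(1/4) = 151.8 K.
The atmosphere warms the surface by 9.833 K.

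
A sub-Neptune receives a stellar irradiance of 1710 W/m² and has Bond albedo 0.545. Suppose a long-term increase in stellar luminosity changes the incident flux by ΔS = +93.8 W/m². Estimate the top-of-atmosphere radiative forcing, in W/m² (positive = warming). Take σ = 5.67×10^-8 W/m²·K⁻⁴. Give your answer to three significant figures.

10.7 W/m²

TOA radiative forcing: ΔF = (1−α)ΔS/4 = 0.455·(+93.8)/4 = 10.67 W/m².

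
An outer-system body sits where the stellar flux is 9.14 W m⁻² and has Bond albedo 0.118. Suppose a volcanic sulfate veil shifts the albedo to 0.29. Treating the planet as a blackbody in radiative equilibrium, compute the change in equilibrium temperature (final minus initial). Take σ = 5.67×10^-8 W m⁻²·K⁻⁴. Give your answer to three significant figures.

Before: T₁ = [9.140·0.882/(4σ)]^(1/4) = 77.21 K.
After:  T₂ = [9.140·0.71/(4σ)]^(1/4) = 73.14 K.
ΔT = T₂ − T₁ = -4.076 K.

-4.08 K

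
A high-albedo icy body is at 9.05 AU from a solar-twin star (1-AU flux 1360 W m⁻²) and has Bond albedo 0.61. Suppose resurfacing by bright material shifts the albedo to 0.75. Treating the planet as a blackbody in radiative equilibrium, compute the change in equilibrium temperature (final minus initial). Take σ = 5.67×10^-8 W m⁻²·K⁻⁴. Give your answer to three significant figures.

-7.69 K

By the inverse-square law, S = 1360/9.05² = 16.61 W m⁻².
With α = 0.61, T₁ = 73.10 K.
Final:   T₂ = [S(1−0.75)/(4σ)]^(1/4) = 65.41 K.
ΔT = T₂ − T₁ = -7.691 K.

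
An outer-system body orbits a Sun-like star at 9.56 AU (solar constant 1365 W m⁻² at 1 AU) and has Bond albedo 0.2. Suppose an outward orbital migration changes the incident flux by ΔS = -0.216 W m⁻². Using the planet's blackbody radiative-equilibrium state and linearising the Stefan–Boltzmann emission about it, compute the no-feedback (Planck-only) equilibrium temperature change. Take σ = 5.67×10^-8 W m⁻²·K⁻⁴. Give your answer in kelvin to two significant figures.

-0.31 K

By the inverse-square law, S = 1365/9.56² = 14.94 W m⁻².
The baseline emission temperature is T_e = 85.20 K.
TOA radiative forcing: ΔF = (1−α)ΔS/4 = 0.8·(-0.216)/4 = -0.04320 W m⁻².
The Planck feedback parameter is 4σT_e³ = 0.1402 W m⁻²/K.
ΔT₀ = ΔF/λ_P = -0.04320/0.1402 = -0.308 K.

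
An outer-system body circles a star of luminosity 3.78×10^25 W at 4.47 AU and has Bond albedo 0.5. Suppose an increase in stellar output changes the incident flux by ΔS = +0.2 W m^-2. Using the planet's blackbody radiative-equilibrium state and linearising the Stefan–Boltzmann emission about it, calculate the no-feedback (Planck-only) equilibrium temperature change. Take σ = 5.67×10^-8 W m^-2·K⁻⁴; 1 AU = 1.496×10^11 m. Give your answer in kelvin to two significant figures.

0.46 K

Orbital distance: d = 4.47 AU = 6.687×10^11 m.
Flux at the orbit: S = L/(4πd²) = 3.78×10^25/(4π·(6.69×10^11)²) = 6.727 W m^-2.
Unperturbed T_e = [6.727·(1−0.5)/(4σ)]^¼ = 62.06 K.
TOA radiative forcing: ΔF = (1−α)ΔS/4 = 0.5·(+0.2)/4 = 0.02500 W m^-2.
Planck response: λ_P = 4σT_e³ = 4·5.67×10⁻⁸·(62.06)³ = 0.05420 W m^-2/K.
So ΔT₀ = 0.02500/0.05420 = 0.461 K.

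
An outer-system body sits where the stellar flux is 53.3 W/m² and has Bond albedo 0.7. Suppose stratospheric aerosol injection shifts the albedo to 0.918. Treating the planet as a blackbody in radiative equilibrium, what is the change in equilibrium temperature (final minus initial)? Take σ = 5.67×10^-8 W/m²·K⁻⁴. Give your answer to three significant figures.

Initial: T₁ = [S(1−0.7)/(4σ)]^(1/4) = 91.63 K.
After:  T₂ = [53.30·0.082/(4σ)]^(1/4) = 66.26 K.
ΔT = T₂ − T₁ = -25.38 K.

-25.4 K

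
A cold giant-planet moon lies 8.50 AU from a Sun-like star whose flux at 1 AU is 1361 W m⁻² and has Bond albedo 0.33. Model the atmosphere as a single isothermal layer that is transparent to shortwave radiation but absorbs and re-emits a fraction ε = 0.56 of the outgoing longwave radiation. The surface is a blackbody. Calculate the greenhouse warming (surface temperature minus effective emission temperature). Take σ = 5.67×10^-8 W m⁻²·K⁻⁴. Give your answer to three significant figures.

7.39 kelvin

By the inverse-square law, S = 1361/8.50² = 18.84 W m⁻².
At the top of the atmosphere, σT_e⁴ = S(1−α)/4 = 3.155 W m⁻², giving T_e = 86.37 K.
The surface balance (absorbed SW + ε·downward IR = σT_s⁴) with T_a⁴ = T_s⁴/2 reduces to T_s = T_e·[2/(2−ε)]^¼ = 93.76 K.
Greenhouse warming: T_s − T_e = 7.393 K.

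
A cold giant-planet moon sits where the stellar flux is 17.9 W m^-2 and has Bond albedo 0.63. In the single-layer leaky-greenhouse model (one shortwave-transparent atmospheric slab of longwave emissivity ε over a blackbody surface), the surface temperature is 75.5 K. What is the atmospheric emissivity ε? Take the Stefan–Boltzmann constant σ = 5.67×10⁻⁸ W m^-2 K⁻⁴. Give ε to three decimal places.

TOA balance gives T_e = 73.51 K.
Inverting T_s⁴ = 2T_e⁴/(2−ε): (T_e/T_s)⁴ = 0.8987, so ε = 2(1 − 0.8987) = 0.2026.

0.203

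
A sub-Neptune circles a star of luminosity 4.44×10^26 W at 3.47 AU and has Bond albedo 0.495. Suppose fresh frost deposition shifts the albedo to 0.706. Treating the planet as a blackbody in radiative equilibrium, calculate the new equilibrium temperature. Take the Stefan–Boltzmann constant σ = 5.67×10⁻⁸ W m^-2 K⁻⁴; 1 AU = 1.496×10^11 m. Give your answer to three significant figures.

114 kelvin

Orbital distance: d = 3.47 AU = 5.191×10^11 m.
S = L/(4πd²) = 131.1 W m^-2.
With the new albedo, S(1−α₂)/4 = 9.637 W m^-2, so T₂ = 114.2 K.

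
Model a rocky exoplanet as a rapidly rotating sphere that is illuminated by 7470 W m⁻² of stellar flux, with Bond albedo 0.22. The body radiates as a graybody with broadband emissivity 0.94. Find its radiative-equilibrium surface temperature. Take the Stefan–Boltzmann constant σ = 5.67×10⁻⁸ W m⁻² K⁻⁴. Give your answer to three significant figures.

407 K

Absorbed flux (global mean): S(1−α)/4 = 7470·0.78/4 = 1457 W m⁻².
Equating to εσT⁴ with ε = 0.94: T = (1457/0.94σ)^(1/4) = 406.6 K.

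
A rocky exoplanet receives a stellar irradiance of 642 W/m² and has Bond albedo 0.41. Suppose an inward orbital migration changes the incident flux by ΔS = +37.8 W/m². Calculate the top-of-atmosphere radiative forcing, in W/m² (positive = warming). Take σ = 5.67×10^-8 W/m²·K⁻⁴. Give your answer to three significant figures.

5.58 W/m²

ΔF = Δ[S(1−α)]/4 = (1−0.41)·+37.8/4 = 5.575 W/m².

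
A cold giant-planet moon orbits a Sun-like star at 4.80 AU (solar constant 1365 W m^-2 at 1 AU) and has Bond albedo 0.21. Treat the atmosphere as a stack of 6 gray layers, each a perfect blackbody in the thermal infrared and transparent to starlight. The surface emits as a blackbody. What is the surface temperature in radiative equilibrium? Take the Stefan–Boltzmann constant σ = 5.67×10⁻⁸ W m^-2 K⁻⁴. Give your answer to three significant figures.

Flux at the orbit: S = 1365/(4.80)² = 59.24 W m^-2.
The effective emission temperature is T_e = [S(1−α)/(4σ)]^¼ = 119.9 K.
Layer-by-layer balance gives σT_s⁴ = (N+1)σT_e⁴, so T_s = 7^¼·119.9 = 195.0 K.

195 K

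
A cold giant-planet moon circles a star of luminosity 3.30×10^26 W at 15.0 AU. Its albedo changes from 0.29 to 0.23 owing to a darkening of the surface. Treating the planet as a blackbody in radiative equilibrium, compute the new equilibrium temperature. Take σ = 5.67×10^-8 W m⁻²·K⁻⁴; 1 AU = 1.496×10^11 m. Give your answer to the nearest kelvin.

65 kelvin

Orbital distance: d = 15.0 AU = 2.244×10^12 m.
S = L/(4πd²) = 5.215 W m⁻².
With the new albedo, S(1−α₂)/4 = 1.004 W m⁻², so T₂ = 64.87 K.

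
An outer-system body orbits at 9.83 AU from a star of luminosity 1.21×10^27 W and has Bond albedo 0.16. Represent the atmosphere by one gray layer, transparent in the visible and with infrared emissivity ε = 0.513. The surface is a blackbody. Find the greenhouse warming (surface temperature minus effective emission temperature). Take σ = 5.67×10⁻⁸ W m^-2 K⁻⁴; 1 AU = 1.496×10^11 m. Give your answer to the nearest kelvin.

d = 9.83 × 1.496×10^11 m = 1.471×10^12 m.
S = L/(4πd²) = 44.53 W m^-2.
At the top of the atmosphere, σT_e⁴ = S(1−α)/4 = 9.350 W m^-2, giving T_e = 113.3 K.
The surface balance (absorbed SW + ε·downward IR = σT_s⁴) with T_a⁴ = T_s⁴/2 reduces to T_s = T_e·[2/(2−ε)]^¼ = 122.0 K.
Greenhouse warming: T_s − T_e = 8.716 K.

9 K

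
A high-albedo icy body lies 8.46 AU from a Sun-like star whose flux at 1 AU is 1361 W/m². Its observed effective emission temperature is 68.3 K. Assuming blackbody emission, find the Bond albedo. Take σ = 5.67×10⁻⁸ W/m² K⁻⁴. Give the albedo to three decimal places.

Irradiance scales as 1/d², so S = 1361 W/m² × (1/8.46)² = 19.02 W/m².
Rearranging the radiative balance, α = 1 − 4σT⁴/S.
σT⁴ = 1.234 W/m², so 4σT⁴ = 4.935 W/m².
1−α = 4.935/19.02 = 0.2595, so α = 0.7405.

0.740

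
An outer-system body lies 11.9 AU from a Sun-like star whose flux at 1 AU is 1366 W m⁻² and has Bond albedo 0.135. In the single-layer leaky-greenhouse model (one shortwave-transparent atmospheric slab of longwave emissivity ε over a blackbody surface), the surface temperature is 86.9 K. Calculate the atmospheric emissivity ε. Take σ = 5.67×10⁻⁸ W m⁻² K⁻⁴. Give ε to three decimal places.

0.710

By the inverse-square law, S = 1366/11.9² = 9.646 W m⁻².
TOA balance gives T_e = 77.88 K.
T_s⁴ = T_e⁴·2/(2−ε) → ε = 2 − 2(T_e/T_s)⁴ = 2 − 2·(77.88/86.9)⁴ = 0.7097.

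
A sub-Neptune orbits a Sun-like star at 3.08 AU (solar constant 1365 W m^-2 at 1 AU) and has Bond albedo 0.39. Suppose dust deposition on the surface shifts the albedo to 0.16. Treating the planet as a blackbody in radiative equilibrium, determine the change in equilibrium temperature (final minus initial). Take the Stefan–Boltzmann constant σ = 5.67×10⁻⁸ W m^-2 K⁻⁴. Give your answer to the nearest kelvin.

Flux at the orbit: S = 1365/(3.08)² = 143.9 W m^-2.
Initial: T₁ = [S(1−0.39)/(4σ)]^(1/4) = 140.3 K.
After:  T₂ = [143.9·0.84/(4σ)]^(1/4) = 151.9 K.
ΔT = T₂ − T₁ = 11.68 K.

12 kelvin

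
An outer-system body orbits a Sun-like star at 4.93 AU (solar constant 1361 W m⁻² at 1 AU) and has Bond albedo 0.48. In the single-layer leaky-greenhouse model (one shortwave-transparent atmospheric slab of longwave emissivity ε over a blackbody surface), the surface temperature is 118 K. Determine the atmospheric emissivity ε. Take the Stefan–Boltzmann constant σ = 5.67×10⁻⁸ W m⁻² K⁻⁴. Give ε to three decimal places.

0.676

Irradiance scales as 1/d², so S = 1361 W m⁻² × (1/4.93)² = 56.00 W m⁻².
TOA balance gives T_e = 106.4 K.
T_s⁴ = T_e⁴·2/(2−ε) → ε = 2 − 2(T_e/T_s)⁴ = 2 − 2·(106.4/118)⁴ = 0.6756.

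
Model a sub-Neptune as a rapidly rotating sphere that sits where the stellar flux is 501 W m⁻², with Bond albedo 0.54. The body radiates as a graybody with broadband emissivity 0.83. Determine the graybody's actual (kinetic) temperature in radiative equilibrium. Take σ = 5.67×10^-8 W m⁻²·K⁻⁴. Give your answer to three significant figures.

187 kelvin

Absorbed flux (global mean): S(1−α)/4 = 501.0·0.46/4 = 57.61 W m⁻².
Radiative balance εσT⁴ = 57.61 gives T = [57.61/(0.83·σ)]^(1/4) = 187.1 K.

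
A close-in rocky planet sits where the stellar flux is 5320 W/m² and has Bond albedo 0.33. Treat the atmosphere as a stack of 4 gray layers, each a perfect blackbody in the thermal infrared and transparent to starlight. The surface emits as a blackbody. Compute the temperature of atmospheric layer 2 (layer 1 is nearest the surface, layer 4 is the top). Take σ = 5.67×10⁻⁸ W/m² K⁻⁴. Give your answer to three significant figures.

OLR = S(1−α)/4 = 891.1 W/m²; the top layer radiates at T_e = 354.1 K.
Each opaque layer satisfies 2T_j⁴ = T_{j−1}⁴ + T_{j+1}⁴, giving T_k⁴ = (N+1−k)T_e⁴.
T_2 = (3)^(1/4)·354.1 = 466.0 K.

466 K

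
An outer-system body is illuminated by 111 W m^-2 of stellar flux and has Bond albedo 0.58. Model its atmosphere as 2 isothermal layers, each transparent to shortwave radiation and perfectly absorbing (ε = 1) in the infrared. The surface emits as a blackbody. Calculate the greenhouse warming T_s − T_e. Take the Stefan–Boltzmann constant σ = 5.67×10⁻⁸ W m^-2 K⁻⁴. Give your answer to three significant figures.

37.8 K

Top-of-atmosphere balance: σT_e⁴ = S(1−α)/4 = 11.66 W m^-2 → T_e = 119.7 K.
T_s = (N+1)^(1/4)·T_e = 157.6 K.
Warming: T_s − T_e = 37.85 K.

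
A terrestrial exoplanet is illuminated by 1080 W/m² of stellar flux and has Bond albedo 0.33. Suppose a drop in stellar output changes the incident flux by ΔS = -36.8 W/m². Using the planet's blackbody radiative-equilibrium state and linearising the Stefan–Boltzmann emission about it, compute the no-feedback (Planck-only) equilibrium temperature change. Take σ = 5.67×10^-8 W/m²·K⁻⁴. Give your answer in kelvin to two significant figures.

Reference equilibrium: T_e = [S(1−α)/(4σ)]^(1/4) = 237.7 K.
ΔF = Δ[S(1−α)]/4 = (1−0.33)·-36.8/4 = -6.164 W/m².
Planck response: λ_P = 4σT_e³ = 4·5.67×10⁻⁸·(237.7)³ = 3.045 W/m²/K.
ΔT₀ = ΔF/λ_P = -6.164/3.045 = -2.02 K.

-2.0 kelvin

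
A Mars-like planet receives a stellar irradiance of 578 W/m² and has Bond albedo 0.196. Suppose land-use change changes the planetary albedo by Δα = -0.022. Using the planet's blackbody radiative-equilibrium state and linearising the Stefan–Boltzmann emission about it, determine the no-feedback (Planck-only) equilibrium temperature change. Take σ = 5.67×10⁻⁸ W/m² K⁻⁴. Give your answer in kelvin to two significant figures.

1.5 K

Reference equilibrium: T_e = [S(1−α)/(4σ)]^(1/4) = 212.8 K.
The change in absorbed flux is Δ[S(1−α)/4] = −SΔα/4 = 3.179 W/m².
Linearising σT⁴ gives d(σT⁴)/dT = 4σT_e³ = 2.184 W/m² per K.
ΔT₀ = ΔF/λ_P = 3.179/2.184 = 1.46 K.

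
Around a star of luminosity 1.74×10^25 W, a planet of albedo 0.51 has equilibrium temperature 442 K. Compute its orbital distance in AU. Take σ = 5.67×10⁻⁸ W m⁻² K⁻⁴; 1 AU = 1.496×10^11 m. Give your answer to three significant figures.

0.0592 AU

Required flux: S = 4σT⁴/(1−α) = 17670 W m⁻².
From L = 4πd²S, d = √(1.74×10^25/(4π·17670)) = 8.853×10^9 m = 0.05918 AU.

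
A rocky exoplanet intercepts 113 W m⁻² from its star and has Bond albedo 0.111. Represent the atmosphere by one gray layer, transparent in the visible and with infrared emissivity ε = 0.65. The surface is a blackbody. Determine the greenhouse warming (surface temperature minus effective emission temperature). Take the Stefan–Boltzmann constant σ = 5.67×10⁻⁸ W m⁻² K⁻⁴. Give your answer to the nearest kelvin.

Effective emission temperature (TOA balance): σT_e⁴ = S(1−α)/4 = 25.11 W m⁻² → T_e = 145.1 K.
For a single slab of emissivity ε, T_s⁴ = 2T_e⁴/(2−ε); thus T_s = 145.1·(1.481)^(1/4) = 160.1 K.
The atmosphere warms the surface by 14.98 K.

15 K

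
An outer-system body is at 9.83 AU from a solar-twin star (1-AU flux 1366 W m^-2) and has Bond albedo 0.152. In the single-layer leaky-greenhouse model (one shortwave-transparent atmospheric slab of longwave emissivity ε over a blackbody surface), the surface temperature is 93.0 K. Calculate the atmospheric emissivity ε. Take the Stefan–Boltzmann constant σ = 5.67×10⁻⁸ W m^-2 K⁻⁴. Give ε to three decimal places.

0.587

Flux at the orbit: S = 1366/(9.83)² = 14.14 W m^-2.
TOA balance gives T_e = 85.27 K.
T_s⁴ = T_e⁴·2/(2−ε) → ε = 2 − 2(T_e/T_s)⁴ = 2 − 2·(85.27/93.0)⁴ = 0.5868.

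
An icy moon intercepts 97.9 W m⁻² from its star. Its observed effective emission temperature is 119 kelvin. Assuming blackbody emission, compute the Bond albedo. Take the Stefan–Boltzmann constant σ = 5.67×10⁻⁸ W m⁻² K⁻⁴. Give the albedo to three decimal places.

Rearranging the radiative balance, α = 1 − 4σT⁴/S.
4σT⁴ = 4·5.67×10⁻⁸·(119)⁴ = 45.48 W m⁻².
1−α = 45.48/97.90 = 0.4646, so α = 0.5354.

0.535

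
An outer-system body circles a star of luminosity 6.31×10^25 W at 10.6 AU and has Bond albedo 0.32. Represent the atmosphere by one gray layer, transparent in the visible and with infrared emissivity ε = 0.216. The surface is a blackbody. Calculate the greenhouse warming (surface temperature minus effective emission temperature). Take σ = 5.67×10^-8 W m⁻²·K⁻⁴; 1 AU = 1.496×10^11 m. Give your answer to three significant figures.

1.43 K

d = 10.6 × 1.496×10^11 m = 1.586×10^12 m.
S = L/(4πd²) = 1.997 W m⁻².
Effective emission temperature (TOA balance): σT_e⁴ = S(1−α)/4 = 0.3395 W m⁻² → T_e = 49.47 K.
The surface balance (absorbed SW + ε·downward IR = σT_s⁴) with T_a⁴ = T_s⁴/2 reduces to T_s = T_e·[2/(2−ε)]^¼ = 50.90 K.
T_s − T_e = 50.90 − 49.47 = 1.434 K.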